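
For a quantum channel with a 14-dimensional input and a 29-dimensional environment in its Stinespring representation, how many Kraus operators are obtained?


Tracing out the environment in an orthonormal basis {|i>_E} gives Kraus operators K_i = <i|_E U |0>_E.
Number of Kraus operators = dim(H_env) = d_env
= 29

29


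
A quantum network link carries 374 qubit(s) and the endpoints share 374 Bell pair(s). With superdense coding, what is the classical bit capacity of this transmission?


Superdense coding allows 2 classical bits per shared entangled pair.
374 pair(s) -> 2 * 374 = 748 classical bits

748


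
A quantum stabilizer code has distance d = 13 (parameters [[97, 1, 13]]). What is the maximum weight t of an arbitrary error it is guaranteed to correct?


Code parameters: [[97, 1, 13]], distance d = 13.
Number of correctable errors = floor((d-1)/2)
= floor((13 - 1)/2)
= floor(12/2)
= 6

6


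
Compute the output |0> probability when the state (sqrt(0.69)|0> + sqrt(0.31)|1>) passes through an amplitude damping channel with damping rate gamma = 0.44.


For amplitude damping with parameter gamma on state sqrt(a)|0> + sqrt(b)|1>:
alpha^2 = 0.69, beta^2 = 0.31
P(|0>) = alpha^2 + gamma * beta^2
= 0.69 + 0.44 * 0.31
= 0.69 + 0.1364
= 0.8264

0.8264


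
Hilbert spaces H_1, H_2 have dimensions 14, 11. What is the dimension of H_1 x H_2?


dim(H_1 x H_2) = 14 * 11
= 154

154


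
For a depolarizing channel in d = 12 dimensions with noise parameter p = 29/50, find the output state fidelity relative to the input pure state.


F = (1-p) + p/d
= (1 - 0.5800) + 0.5800/12
= 0.4200 + 0.0483
= 0.4683

0.4683


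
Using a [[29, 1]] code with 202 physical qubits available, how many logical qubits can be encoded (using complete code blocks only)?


Each code block uses 29 physical qubits for 1 logical qubit(s).
Number of complete blocks = floor(202 / 29) = 6
Logical qubits = 6 * 1
= 6

6


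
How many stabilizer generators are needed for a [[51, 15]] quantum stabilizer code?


For an [[n,k]] stabilizer code:
Number of stabilizer generators = n - k
= 51 - 15
= 36

36


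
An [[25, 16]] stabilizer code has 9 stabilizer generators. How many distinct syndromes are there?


Each stabilizer generator gives a binary (+1 or -1) measurement outcome.
With 9 independent generators:
Total syndromes = 2^9
= 512

512


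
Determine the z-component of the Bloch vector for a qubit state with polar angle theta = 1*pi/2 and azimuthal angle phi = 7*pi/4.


theta = 1.5708, phi = 5.4978
r_z = cos(theta) = 0.0000

0.0000


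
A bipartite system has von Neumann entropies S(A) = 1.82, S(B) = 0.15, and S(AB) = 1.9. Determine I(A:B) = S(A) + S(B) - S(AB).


I(A:B) = S(A) + S(B) - S(AB)
= 1.82 + 0.15 - 1.9
= 0.0700

0.0700


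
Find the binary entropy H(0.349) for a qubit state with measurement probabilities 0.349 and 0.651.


S = -p*log2(p) - (1-p)*log2(1-p)
p = 0.3490, 1-p = 0.6510
= -0.3490 * log2(0.3490) - 0.6510 * log2(0.6510)
= -(-0.5300) - (-0.4031)
= 0.9332

0.9332


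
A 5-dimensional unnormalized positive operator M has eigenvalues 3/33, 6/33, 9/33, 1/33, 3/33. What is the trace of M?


tr(M) = sum of eigenvalues
= 3/33 + 6/33 + 9/33 + 1/33 + 3/33
= 22/33
= 0.6667

0.6667


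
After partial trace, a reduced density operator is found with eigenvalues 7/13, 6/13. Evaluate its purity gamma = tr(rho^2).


tr(rho^2) = sum of eigenvalues squared
= (7/13)^2 + (6/13)^2
= (49 + 36) / 169
= 85/169
= 0.5030

0.5030


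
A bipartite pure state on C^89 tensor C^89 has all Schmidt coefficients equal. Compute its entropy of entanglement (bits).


For a maximally entangled state in d x d:
S = log2(d) = log2(89)
= 6.4757

6.4757


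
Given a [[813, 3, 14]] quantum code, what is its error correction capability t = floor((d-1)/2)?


Code parameters: [[813, 3, 14]], distance d = 14.
Number of correctable errors = floor((d-1)/2)
= floor((14 - 1)/2)
= floor(13/2)
= 6

6


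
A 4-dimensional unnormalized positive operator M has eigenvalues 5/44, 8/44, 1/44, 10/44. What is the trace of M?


tr(M) = sum of eigenvalues
= 5/44 + 8/44 + 1/44 + 10/44
= 24/44
= 0.5455

0.5455


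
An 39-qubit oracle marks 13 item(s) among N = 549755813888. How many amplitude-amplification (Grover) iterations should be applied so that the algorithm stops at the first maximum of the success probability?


After j Grover iterations the success probability is P(j) = sin^2((2j+1)*theta), where sin(theta) = sqrt(k/N).
N = 2^39 = 549755813888, k = 13
sin(theta) = sqrt(k/N) = 4.862803949e-06
theta = arcsin(sqrt(k/N)) = 4.862803949e-06 rad
P(j) reaches its first maximum when (2j+1)*theta is as close as possible to pi/2, i.e. j = round(pi/(4*theta) - 1/2).
pi/(4*theta) - 1/2 = 161510.8773
(For comparison, the common estimate pi/4 * sqrt(N/k) = 161511.3773; the exact maximiser is used here.)
Optimal iterations = 161511

161511


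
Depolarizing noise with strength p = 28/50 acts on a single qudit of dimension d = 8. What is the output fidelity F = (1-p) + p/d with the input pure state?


F = (1-p) + p/d
= (1 - 0.5600) + 0.5600/8
= 0.4400 + 0.0700
= 0.5100

0.5100


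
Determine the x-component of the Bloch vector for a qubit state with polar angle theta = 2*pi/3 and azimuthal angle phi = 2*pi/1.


theta = 2.0944, phi = 6.2832
r_x = sin(theta)*cos(phi) = 0.8660 * 1.0000
r_x = 0.8660

0.8660


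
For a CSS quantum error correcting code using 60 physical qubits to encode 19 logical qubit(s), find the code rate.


Code rate R = k/n
= 19/60
= 0.3167

0.3167


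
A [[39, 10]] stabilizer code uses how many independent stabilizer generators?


For an [[n,k]] stabilizer code:
Number of stabilizer generators = n - k
= 39 - 10
= 29

29


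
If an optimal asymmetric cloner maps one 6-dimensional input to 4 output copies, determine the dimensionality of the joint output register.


Output space = H^(tensor 4) where dim(H) = 6
dim = 6^4
= 36 (after 2 factors)
= 216 (after 3 factors)
= 1296 (after 4 factors)
= 1296

1296


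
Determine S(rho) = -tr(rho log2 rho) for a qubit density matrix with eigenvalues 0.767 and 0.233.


S = -p*log2(p) - (1-p)*log2(1-p)
p = 0.7670, 1-p = 0.2330
= -0.7670 * log2(0.7670) - 0.2330 * log2(0.2330)
= -(-0.2935) - (-0.4897)
= 0.7832

0.7832


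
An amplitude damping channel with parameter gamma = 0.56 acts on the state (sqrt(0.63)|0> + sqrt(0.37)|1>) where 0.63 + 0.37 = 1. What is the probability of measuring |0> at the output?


For amplitude damping with parameter gamma on state sqrt(a)|0> + sqrt(b)|1>:
alpha^2 = 0.63, beta^2 = 0.37
P(|0>) = alpha^2 + gamma * beta^2
= 0.63 + 0.56 * 0.37
= 0.63 + 0.2072
= 0.8372

0.8372


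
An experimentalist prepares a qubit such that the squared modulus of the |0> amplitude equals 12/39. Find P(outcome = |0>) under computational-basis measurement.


|alpha|^2 = 12/39 = 0.3077
|beta|^2 = 1 - 12/39 = 27/39 = 0.6923
P(|0>) = |alpha|^2 = 0.3077

0.3077


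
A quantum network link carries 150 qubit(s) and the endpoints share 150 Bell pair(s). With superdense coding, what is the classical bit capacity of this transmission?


Superdense coding allows 2 classical bits per shared entangled pair.
150 pair(s) -> 2 * 150 = 300 classical bits

300


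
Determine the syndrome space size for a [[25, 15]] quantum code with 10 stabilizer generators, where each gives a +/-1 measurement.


Each stabilizer generator gives a binary (+1 or -1) measurement outcome.
With 10 independent generators:
Total syndromes = 2^10
= 1024

1024


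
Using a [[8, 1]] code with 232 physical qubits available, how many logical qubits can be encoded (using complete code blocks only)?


Each code block uses 8 physical qubits for 1 logical qubit(s).
Number of complete blocks = floor(232 / 8) = 29
Logical qubits = 29 * 1
= 29

29


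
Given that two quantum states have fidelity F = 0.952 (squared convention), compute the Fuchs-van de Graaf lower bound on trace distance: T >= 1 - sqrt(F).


Fuchs-van de Graaf (squared-fidelity convention): 1 - sqrt(F) <= T <= sqrt(1 - F).
Lower bound: T >= 1 - sqrt(F)
sqrt(F) = sqrt(0.952) = 0.9757
T >= 1 - 0.9757
T >= 0.0243

0.0243


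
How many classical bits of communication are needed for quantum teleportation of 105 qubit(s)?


Quantum teleportation requires 2 classical bits per qubit teleported.
105 qubit(s) -> 2 * 105 = 210 classical bits

210


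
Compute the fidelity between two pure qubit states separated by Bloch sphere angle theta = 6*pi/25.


For states separated by angle theta on Bloch sphere:
F = cos^2(theta/2)
theta = 6*pi/25 = 0.7540
theta/2 = 0.3770
cos(theta/2) = 0.9298
F = 0.8645

0.8645


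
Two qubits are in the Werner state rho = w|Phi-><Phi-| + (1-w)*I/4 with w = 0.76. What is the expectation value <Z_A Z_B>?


|Phi-> = (|00> - |11>)/sqrt(2)
For the pure Bell state, <Z_A Z_B> = +1 (Bell-state Pauli correlator).
The maximally-mixed part I/4 has tr(I/4 * P tensor P) = 0 for any traceless Pauli P.
So <Z_A Z_B>_rho = w * (+1) + (1 - w) * 0
= 0.76 * (+1)
= 0.7600

0.7600


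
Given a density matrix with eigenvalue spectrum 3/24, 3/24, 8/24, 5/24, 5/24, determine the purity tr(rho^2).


tr(rho^2) = sum of eigenvalues squared
= (3/24)^2 + (3/24)^2 + (8/24)^2 + (5/24)^2 + (5/24)^2
= (9 + 9 + 64 + 25 + 25) / 576
= 132/576
= 0.2292

0.2292


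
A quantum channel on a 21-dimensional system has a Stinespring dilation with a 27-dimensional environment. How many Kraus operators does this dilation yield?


Tracing out the environment in an orthonormal basis {|i>_E} gives Kraus operators K_i = <i|_E U |0>_E.
Number of Kraus operators = dim(H_env) = d_env
= 27

27


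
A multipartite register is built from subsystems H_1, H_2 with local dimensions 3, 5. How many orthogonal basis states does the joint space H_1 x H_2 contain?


dim(H_1 x H_2) = 3 * 5
= 15

15


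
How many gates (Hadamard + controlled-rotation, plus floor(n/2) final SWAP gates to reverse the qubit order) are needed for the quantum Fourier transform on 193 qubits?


Hadamard gates: 193
Controlled rotations: n*(n-1)/2 = 193*192/2 = 18528
SWAP gates: floor(n/2) = floor(193/2) = 96
Total = 193 + 18528 + 96
= 18817

18817


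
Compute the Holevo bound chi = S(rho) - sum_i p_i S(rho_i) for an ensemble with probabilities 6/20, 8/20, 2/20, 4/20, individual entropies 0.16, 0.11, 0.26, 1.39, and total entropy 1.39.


chi = S(rho) - sum_i p_i * S(rho_i)
Weighted entropy = 6/20 * 0.16 + 8/20 * 0.11 + 2/20 * 0.26 + 4/20 * 1.39
= 0.3960
chi = 1.39 - 0.3960
= 0.9940

0.9940


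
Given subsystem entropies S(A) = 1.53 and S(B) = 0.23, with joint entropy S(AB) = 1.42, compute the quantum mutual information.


I(A:B) = S(A) + S(B) - S(AB)
= 1.53 + 0.23 - 1.42
= 0.3400

0.3400


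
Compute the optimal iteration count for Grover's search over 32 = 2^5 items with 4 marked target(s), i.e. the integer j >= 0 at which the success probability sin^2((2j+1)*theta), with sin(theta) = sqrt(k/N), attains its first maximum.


After j Grover iterations the success probability is P(j) = sin^2((2j+1)*theta), where sin(theta) = sqrt(k/N).
N = 2^5 = 32, k = 4
sin(theta) = sqrt(k/N) = 0.3535533906
theta = arcsin(sqrt(k/N)) = 0.3613671239 rad
P(j) reaches its first maximum when (2j+1)*theta is as close as possible to pi/2, i.e. j = round(pi/(4*theta) - 1/2).
pi/(4*theta) - 1/2 = 1.6734
(For comparison, the common estimate pi/4 * sqrt(N/k) = 2.2214; the exact maximiser is used here.)
Optimal iterations = 2

2


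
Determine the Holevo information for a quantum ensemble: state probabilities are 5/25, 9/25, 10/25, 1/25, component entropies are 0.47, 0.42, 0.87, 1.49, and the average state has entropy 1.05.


chi = S(rho) - sum_i p_i * S(rho_i)
Weighted entropy = 5/25 * 0.47 + 9/25 * 0.42 + 10/25 * 0.87 + 1/25 * 1.49
= 0.6528
chi = 1.05 - 0.6528
= 0.3972

0.3972


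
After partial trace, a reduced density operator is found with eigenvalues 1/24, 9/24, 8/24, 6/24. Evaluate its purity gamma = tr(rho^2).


tr(rho^2) = sum of eigenvalues squared
= (1/24)^2 + (9/24)^2 + (8/24)^2 + (6/24)^2
= (1 + 81 + 64 + 36) / 576
= 182/576
= 0.3160

0.3160


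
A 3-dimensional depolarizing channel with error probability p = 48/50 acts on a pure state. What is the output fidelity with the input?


F = (1-p) + p/d
= (1 - 0.9600) + 0.9600/3
= 0.0400 + 0.3200
= 0.3600

0.3600


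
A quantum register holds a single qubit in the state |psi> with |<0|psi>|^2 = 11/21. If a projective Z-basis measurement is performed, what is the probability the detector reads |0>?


|alpha|^2 = 11/21 = 0.5238
|beta|^2 = 1 - 11/21 = 10/21 = 0.4762
P(|0>) = |alpha|^2 = 0.5238

0.5238


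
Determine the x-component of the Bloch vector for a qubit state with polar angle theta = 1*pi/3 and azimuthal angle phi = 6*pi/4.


theta = 1.0472, phi = 4.7124
r_x = sin(theta)*cos(phi) = 0.8660 * 0.0000
r_x = 0.0000

0.0000


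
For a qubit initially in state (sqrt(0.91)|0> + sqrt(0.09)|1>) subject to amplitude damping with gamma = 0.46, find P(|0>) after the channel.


For amplitude damping with parameter gamma on state sqrt(a)|0> + sqrt(b)|1>:
alpha^2 = 0.91, beta^2 = 0.09
P(|0>) = alpha^2 + gamma * beta^2
= 0.91 + 0.46 * 0.09
= 0.91 + 0.0414
= 0.9514

0.9514


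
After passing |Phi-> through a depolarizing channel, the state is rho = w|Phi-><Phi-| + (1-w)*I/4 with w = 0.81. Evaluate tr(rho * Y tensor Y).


|Phi-> = (|00> - |11>)/sqrt(2)
For the pure Bell state, <Y_A Y_B> = +1 (Bell-state Pauli correlator).
The maximally-mixed part I/4 has tr(I/4 * P tensor P) = 0 for any traceless Pauli P.
So <Y_A Y_B>_rho = w * (+1) + (1 - w) * 0
= 0.81 * (+1)
= 0.8100

0.8100


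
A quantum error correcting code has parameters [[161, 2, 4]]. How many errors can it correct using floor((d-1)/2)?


Code parameters: [[161, 2, 4]], distance d = 4.
Number of correctable errors = floor((d-1)/2)
= floor((4 - 1)/2)
= floor(3/2)
= 1

1


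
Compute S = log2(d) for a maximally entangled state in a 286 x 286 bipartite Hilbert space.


For a maximally entangled state in d x d:
S = log2(d) = log2(286)
= 8.1599

8.1599


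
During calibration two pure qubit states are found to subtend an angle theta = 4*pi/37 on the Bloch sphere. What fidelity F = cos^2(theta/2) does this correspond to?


For states separated by angle theta on Bloch sphere:
F = cos^2(theta/2)
theta = 4*pi/37 = 0.3396
theta/2 = 0.1698
cos(theta/2) = 0.9856
F = 0.9714

0.9714


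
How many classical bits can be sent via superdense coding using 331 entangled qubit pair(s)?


Superdense coding allows 2 classical bits per shared entangled pair.
331 pair(s) -> 2 * 331 = 662 classical bits

662


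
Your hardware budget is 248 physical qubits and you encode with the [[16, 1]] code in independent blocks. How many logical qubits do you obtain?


Each code block uses 16 physical qubits for 1 logical qubit(s).
Number of complete blocks = floor(248 / 16) = 15
Logical qubits = 15 * 1
= 15

15


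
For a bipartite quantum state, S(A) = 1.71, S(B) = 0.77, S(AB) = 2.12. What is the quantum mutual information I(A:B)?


I(A:B) = S(A) + S(B) - S(AB)
= 1.71 + 0.77 - 2.12
= 0.3600

0.3600


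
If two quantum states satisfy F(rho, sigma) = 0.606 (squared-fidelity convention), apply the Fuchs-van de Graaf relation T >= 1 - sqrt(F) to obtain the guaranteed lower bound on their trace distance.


Fuchs-van de Graaf (squared-fidelity convention): 1 - sqrt(F) <= T <= sqrt(1 - F).
Lower bound: T >= 1 - sqrt(F)
sqrt(F) = sqrt(0.606) = 0.7785
T >= 1 - 0.7785
T >= 0.2215

0.2215


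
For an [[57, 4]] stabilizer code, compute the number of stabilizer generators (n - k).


For an [[n,k]] stabilizer code:
Number of stabilizer generators = n - k
= 57 - 4
= 53

53


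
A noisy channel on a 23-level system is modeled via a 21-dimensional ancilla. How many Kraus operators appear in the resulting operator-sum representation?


Tracing out the environment in an orthonormal basis {|i>_E} gives Kraus operators K_i = <i|_E U |0>_E.
Number of Kraus operators = dim(H_env) = d_env
= 21

21


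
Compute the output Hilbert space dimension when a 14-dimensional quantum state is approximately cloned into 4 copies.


Output space = H^(tensor 4) where dim(H) = 14
dim = 14^4
= 196 (after 2 factors)
= 2744 (after 3 factors)
= 38416 (after 4 factors)
= 38416

38416


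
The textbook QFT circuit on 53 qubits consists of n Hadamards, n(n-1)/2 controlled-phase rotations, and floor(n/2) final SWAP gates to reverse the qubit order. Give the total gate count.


Hadamard gates: 53
Controlled rotations: n*(n-1)/2 = 53*52/2 = 1378
SWAP gates: floor(n/2) = floor(53/2) = 26
Total = 53 + 1378 + 26
= 1457

1457


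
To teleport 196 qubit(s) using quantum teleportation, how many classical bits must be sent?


Quantum teleportation requires 2 classical bits per qubit teleported.
196 qubit(s) -> 2 * 196 = 392 classical bits

392


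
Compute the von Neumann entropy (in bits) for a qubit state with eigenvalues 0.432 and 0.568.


S = -p*log2(p) - (1-p)*log2(1-p)
p = 0.4320, 1-p = 0.5680
= -0.4320 * log2(0.4320) - 0.5680 * log2(0.5680)
= -(-0.5231) - (-0.4635)
= 0.9866

0.9866


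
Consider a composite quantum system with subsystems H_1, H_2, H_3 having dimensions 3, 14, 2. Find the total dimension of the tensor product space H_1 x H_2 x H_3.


dim(H_1 x H_2 x H_3) = 3 * 14 * 2
= 42 * 2
= 84

84


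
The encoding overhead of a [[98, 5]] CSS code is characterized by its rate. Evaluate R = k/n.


Code rate R = k/n
= 5/98
= 0.0510

0.0510


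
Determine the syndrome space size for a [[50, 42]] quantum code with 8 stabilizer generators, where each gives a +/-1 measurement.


Each stabilizer generator gives a binary (+1 or -1) measurement outcome.
With 8 independent generators:
Total syndromes = 2^8
= 256

256


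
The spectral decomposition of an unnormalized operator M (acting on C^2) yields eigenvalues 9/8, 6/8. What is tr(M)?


tr(M) = sum of eigenvalues
= 9/8 + 6/8
= 15/8
= 1.8750

1.8750


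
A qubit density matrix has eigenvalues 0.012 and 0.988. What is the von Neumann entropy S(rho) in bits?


S = -p*log2(p) - (1-p)*log2(1-p)
p = 0.0120, 1-p = 0.9880
= -0.0120 * log2(0.0120) - 0.9880 * log2(0.9880)
= -(-0.0766) - (-0.0172)
= 0.0938

0.0938


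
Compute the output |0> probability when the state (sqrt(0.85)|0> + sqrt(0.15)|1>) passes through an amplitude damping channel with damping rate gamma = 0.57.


For amplitude damping with parameter gamma on state sqrt(a)|0> + sqrt(b)|1>:
alpha^2 = 0.85, beta^2 = 0.15
P(|0>) = alpha^2 + gamma * beta^2
= 0.85 + 0.57 * 0.15
= 0.85 + 0.0855
= 0.9355

0.9355


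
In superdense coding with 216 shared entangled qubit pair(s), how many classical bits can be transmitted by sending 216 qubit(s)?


Superdense coding allows 2 classical bits per shared entangled pair.
216 pair(s) -> 2 * 216 = 432 classical bits

432


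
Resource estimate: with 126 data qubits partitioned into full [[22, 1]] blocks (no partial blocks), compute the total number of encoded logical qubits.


Each code block uses 22 physical qubits for 1 logical qubit(s).
Number of complete blocks = floor(126 / 22) = 5
Logical qubits = 5 * 1
= 5

5


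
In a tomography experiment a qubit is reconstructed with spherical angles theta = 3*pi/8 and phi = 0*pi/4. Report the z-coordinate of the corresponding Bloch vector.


theta = 1.1781, phi = 0.0000
r_z = cos(theta) = 0.3827

0.3827


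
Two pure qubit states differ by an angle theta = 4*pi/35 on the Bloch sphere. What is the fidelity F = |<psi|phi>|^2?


For states separated by angle theta on Bloch sphere:
F = cos^2(theta/2)
theta = 4*pi/35 = 0.3590
theta/2 = 0.1795
cos(theta/2) = 0.9839
F = 0.9681

0.9681


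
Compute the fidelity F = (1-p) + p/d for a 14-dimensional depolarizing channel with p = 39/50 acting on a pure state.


F = (1-p) + p/d
= (1 - 0.7800) + 0.7800/14
= 0.2200 + 0.0557
= 0.2757

0.2757


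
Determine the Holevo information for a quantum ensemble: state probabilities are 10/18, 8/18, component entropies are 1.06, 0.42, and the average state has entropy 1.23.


chi = S(rho) - sum_i p_i * S(rho_i)
Weighted entropy = 10/18 * 1.06 + 8/18 * 0.42
= 0.7756
chi = 1.23 - 0.7756
= 0.4544

0.4544


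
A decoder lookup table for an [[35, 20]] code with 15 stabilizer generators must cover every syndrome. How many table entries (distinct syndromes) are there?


Each stabilizer generator gives a binary (+1 or -1) measurement outcome.
With 15 independent generators:
Total syndromes = 2^15
= 32768

32768


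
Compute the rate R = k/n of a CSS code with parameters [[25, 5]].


Code rate R = k/n
= 5/25
= 0.2000

0.2000


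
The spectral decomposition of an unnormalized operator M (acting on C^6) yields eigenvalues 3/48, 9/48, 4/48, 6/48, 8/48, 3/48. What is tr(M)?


tr(M) = sum of eigenvalues
= 3/48 + 9/48 + 4/48 + 6/48 + 8/48 + 3/48
= 33/48
= 0.6875

0.6875


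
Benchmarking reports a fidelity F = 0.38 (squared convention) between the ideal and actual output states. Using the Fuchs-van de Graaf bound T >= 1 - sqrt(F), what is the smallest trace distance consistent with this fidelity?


Fuchs-van de Graaf (squared-fidelity convention): 1 - sqrt(F) <= T <= sqrt(1 - F).
Lower bound: T >= 1 - sqrt(F)
sqrt(F) = sqrt(0.38) = 0.6164
T >= 1 - 0.6164
T >= 0.3836

0.3836


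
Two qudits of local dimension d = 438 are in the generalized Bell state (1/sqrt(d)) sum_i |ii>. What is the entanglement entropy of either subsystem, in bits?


For a maximally entangled state in d x d:
S = log2(d) = log2(438)
= 8.7748

8.7748


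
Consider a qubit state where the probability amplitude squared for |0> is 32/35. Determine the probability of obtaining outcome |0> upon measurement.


|alpha|^2 = 32/35 = 0.9143
|beta|^2 = 1 - 32/35 = 3/35 = 0.0857
P(|0>) = |alpha|^2 = 0.9143

0.9143


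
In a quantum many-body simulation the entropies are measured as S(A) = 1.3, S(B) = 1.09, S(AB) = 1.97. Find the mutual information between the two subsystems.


I(A:B) = S(A) + S(B) - S(AB)
= 1.3 + 1.09 - 1.97
= 0.4200

0.4200


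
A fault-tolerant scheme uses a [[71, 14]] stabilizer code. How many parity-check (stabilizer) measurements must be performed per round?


For an [[n,k]] stabilizer code:
Number of stabilizer generators = n - k
= 71 - 14
= 57

57


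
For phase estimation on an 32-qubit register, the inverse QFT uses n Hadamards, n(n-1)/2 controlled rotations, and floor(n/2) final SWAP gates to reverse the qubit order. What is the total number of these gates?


Hadamard gates: 32
Controlled rotations: n*(n-1)/2 = 32*31/2 = 496
SWAP gates: floor(n/2) = floor(32/2) = 16
Total = 32 + 496 + 16
= 544

544


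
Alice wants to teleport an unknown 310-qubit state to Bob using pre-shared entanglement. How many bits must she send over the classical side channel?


Quantum teleportation requires 2 classical bits per qubit teleported.
310 qubit(s) -> 2 * 310 = 620 classical bits

620


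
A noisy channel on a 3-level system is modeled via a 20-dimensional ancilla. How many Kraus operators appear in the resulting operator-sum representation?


Tracing out the environment in an orthonormal basis {|i>_E} gives Kraus operators K_i = <i|_E U |0>_E.
Number of Kraus operators = dim(H_env) = d_env
= 20

20


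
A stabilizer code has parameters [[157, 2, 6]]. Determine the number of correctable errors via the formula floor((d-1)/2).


Code parameters: [[157, 2, 6]], distance d = 6.
Number of correctable errors = floor((d-1)/2)
= floor((6 - 1)/2)
= floor(5/2)
= 2

2


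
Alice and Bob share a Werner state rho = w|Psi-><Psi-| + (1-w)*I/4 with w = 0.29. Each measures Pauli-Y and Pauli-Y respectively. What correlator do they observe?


|Psi-> = (|01> - |10>)/sqrt(2)
For the pure Bell state, <Y_A Y_B> = -1 (Bell-state Pauli correlator).
The maximally-mixed part I/4 has tr(I/4 * P tensor P) = 0 for any traceless Pauli P.
So <Y_A Y_B>_rho = w * (-1) + (1 - w) * 0
= 0.29 * (-1)
= -0.2900

-0.2900


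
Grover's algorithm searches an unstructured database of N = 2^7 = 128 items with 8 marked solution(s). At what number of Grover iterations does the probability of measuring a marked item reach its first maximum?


After j Grover iterations the success probability is P(j) = sin^2((2j+1)*theta), where sin(theta) = sqrt(k/N).
N = 2^7 = 128, k = 8
sin(theta) = sqrt(k/N) = 0.25
theta = arcsin(sqrt(k/N)) = 0.2526802551 rad
P(j) reaches its first maximum when (2j+1)*theta is as close as possible to pi/2, i.e. j = round(pi/(4*theta) - 1/2).
pi/(4*theta) - 1/2 = 2.6083
(For comparison, the common estimate pi/4 * sqrt(N/k) = 3.1416; the exact maximiser is used here.)
Optimal iterations = 3

3


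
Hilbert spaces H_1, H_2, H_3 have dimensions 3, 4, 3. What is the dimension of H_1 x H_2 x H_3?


dim(H_1 x H_2 x H_3) = 3 * 4 * 3
= 12 * 3
= 36

36


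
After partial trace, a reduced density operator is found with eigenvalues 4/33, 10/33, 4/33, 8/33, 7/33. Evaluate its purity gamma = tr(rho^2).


tr(rho^2) = sum of eigenvalues squared
= (4/33)^2 + (10/33)^2 + (4/33)^2 + (8/33)^2 + (7/33)^2
= (16 + 100 + 16 + 64 + 49) / 1089
= 245/1089
= 0.2250

0.2250


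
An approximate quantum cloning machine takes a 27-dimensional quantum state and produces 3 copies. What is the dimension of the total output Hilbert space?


Output space = H^(tensor 3) where dim(H) = 27
dim = 27^3
= 729 (after 2 factors)
= 19683 (after 3 factors)
= 19683

19683


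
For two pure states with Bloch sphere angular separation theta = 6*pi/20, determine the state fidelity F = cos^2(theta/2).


For states separated by angle theta on Bloch sphere:
F = cos^2(theta/2)
theta = 6*pi/20 = 0.9425
theta/2 = 0.4712
cos(theta/2) = 0.8910
F = 0.7939

0.7939


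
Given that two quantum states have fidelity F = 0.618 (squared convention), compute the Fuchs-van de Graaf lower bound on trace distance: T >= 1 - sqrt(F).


Fuchs-van de Graaf (squared-fidelity convention): 1 - sqrt(F) <= T <= sqrt(1 - F).
Lower bound: T >= 1 - sqrt(F)
sqrt(F) = sqrt(0.618) = 0.7861
T >= 1 - 0.7861
T >= 0.2139

0.2139


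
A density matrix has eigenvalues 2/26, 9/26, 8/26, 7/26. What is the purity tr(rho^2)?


tr(rho^2) = sum of eigenvalues squared
= (2/26)^2 + (9/26)^2 + (8/26)^2 + (7/26)^2
= (4 + 81 + 64 + 49) / 676
= 198/676
= 0.2929

0.2929


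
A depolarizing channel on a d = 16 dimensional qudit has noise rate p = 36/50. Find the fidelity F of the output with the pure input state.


F = (1-p) + p/d
= (1 - 0.7200) + 0.7200/16
= 0.2800 + 0.0450
= 0.3250

0.3250


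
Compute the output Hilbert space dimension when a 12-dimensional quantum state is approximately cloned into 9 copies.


Output space = H^(tensor 9) where dim(H) = 12
dim = 12^9
= 144 (after 2 factors)
= 1728 (after 3 factors)
= 20736 (after 4 factors)
= 248832 (after 5 factors)
= 2985984 (after 6 factors)
= 35831808 (after 7 factors)
= 429981696 (after 8 factors)
= 5159780352 (after 9 factors)
= 5159780352

5159780352


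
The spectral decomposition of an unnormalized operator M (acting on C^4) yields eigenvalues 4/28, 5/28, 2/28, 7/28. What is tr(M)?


tr(M) = sum of eigenvalues
= 4/28 + 5/28 + 2/28 + 7/28
= 18/28
= 0.6429

0.6429


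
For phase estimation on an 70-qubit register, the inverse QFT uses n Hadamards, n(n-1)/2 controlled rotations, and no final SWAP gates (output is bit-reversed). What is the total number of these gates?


Hadamard gates: 70
Controlled rotations: n*(n-1)/2 = 70*69/2 = 2415
SWAP gates: 0 (omitted)
Total = 70 + 2415
= 2485

2485


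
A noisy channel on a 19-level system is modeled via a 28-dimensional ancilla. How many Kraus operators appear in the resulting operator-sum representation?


Tracing out the environment in an orthonormal basis {|i>_E} gives Kraus operators K_i = <i|_E U |0>_E.
Number of Kraus operators = dim(H_env) = d_env
= 28

28


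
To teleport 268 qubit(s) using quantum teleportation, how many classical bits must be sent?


Quantum teleportation requires 2 classical bits per qubit teleported.
268 qubit(s) -> 2 * 268 = 536 classical bits

536


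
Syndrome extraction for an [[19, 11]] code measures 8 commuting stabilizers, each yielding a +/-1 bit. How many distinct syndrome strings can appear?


Each stabilizer generator gives a binary (+1 or -1) measurement outcome.
With 8 independent generators:
Total syndromes = 2^8
= 256

256


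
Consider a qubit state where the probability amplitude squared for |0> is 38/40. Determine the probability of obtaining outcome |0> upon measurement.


|alpha|^2 = 38/40 = 0.9500
|beta|^2 = 1 - 38/40 = 2/40 = 0.0500
P(|0>) = |alpha|^2 = 0.9500

0.9500


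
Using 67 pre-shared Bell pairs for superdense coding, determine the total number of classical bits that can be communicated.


Superdense coding allows 2 classical bits per shared entangled pair.
67 pair(s) -> 2 * 67 = 134 classical bits

134


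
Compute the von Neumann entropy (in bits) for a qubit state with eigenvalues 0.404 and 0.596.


S = -p*log2(p) - (1-p)*log2(1-p)
p = 0.4040, 1-p = 0.5960
= -0.4040 * log2(0.4040) - 0.5960 * log2(0.5960)
= -(-0.5283) - (-0.4450)
= 0.9732

0.9732


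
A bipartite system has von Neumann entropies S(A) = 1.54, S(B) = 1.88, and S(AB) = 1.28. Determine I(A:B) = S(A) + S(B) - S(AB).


I(A:B) = S(A) + S(B) - S(AB)
= 1.54 + 1.88 - 1.28
= 2.1400

2.1400


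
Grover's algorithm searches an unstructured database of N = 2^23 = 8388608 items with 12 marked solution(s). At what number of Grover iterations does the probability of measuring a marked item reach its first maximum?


After j Grover iterations the success probability is P(j) = sin^2((2j+1)*theta), where sin(theta) = sqrt(k/N).
N = 2^23 = 8388608, k = 12
sin(theta) = sqrt(k/N) = 0.001196039913
theta = arcsin(sqrt(k/N)) = 0.001196040199 rad
P(j) reaches its first maximum when (2j+1)*theta is as close as possible to pi/2, i.e. j = round(pi/(4*theta) - 1/2).
pi/(4*theta) - 1/2 = 656.1654
(For comparison, the common estimate pi/4 * sqrt(N/k) = 656.6655; the exact maximiser is used here.)
Optimal iterations = 656

656


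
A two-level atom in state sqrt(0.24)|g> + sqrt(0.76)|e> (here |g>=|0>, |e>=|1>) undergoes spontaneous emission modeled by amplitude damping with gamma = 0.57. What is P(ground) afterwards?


For amplitude damping with parameter gamma on state sqrt(a)|0> + sqrt(b)|1>:
alpha^2 = 0.24, beta^2 = 0.76
P(|0>) = alpha^2 + gamma * beta^2
= 0.24 + 0.57 * 0.76
= 0.24 + 0.4332
= 0.6732

0.6732


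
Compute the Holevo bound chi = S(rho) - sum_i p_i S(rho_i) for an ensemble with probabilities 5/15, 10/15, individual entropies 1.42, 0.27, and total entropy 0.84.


chi = S(rho) - sum_i p_i * S(rho_i)
Weighted entropy = 5/15 * 1.42 + 10/15 * 0.27
= 0.6533
chi = 0.84 - 0.6533
= 0.1867

0.1867


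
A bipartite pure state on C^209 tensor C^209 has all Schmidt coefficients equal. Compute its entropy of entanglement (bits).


For a maximally entangled state in d x d:
S = log2(d) = log2(209)
= 7.7074

7.7074


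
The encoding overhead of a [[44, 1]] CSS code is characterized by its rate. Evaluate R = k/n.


Code rate R = k/n
= 1/44
= 0.0227

0.0227


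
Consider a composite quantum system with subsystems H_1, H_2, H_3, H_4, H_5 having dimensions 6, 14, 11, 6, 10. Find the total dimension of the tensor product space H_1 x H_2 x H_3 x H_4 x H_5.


dim(H_1 x H_2 x H_3 x H_4 x H_5) = 6 * 14 * 11 * 6 * 10
= 84 * 11 * 6 * 10
= 924 * 6 * 10
= 5544 * 10
= 55440

55440


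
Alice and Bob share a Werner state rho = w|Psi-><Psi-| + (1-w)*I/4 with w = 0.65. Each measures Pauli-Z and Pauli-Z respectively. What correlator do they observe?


|Psi-> = (|01> - |10>)/sqrt(2)
For the pure Bell state, <Z_A Z_B> = -1 (Bell-state Pauli correlator).
The maximally-mixed part I/4 has tr(I/4 * P tensor P) = 0 for any traceless Pauli P.
So <Z_A Z_B>_rho = w * (-1) + (1 - w) * 0
= 0.65 * (-1)
= -0.6500

-0.6500


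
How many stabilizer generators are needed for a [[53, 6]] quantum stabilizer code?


For an [[n,k]] stabilizer code:
Number of stabilizer generators = n - k
= 53 - 6
= 47

47


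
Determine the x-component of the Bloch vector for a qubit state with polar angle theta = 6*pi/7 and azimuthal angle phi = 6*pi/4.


theta = 2.6928, phi = 4.7124
r_x = sin(theta)*cos(phi) = 0.4339 * 0.0000
r_x = 0.0000

0.0000


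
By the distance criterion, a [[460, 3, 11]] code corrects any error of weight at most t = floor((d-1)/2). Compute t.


Code parameters: [[460, 3, 11]], distance d = 11.
Number of correctable errors = floor((d-1)/2)
= floor((11 - 1)/2)
= floor(10/2)
= 5

5


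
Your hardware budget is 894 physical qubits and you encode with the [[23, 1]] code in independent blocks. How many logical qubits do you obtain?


Each code block uses 23 physical qubits for 1 logical qubit(s).
Number of complete blocks = floor(894 / 23) = 38
Logical qubits = 38 * 1
= 38

38


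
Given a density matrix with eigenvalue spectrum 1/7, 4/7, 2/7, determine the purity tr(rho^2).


tr(rho^2) = sum of eigenvalues squared
= (1/7)^2 + (4/7)^2 + (2/7)^2
= (1 + 16 + 4) / 49
= 21/49
= 0.4286

0.4286


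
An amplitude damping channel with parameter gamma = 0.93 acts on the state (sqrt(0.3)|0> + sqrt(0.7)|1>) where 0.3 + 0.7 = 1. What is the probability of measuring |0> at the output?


For amplitude damping with parameter gamma on state sqrt(a)|0> + sqrt(b)|1>:
alpha^2 = 0.3, beta^2 = 0.7
P(|0>) = alpha^2 + gamma * beta^2
= 0.3 + 0.93 * 0.7
= 0.3 + 0.6510
= 0.9510

0.9510


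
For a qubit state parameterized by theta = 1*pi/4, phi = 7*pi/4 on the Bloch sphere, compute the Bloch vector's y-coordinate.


theta = 0.7854, phi = 5.4978
r_y = sin(theta)*sin(phi) = 0.7071 * -0.7071
r_y = -0.5000

-0.5000


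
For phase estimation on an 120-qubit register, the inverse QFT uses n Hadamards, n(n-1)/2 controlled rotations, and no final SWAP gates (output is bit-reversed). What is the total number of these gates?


Hadamard gates: 120
Controlled rotations: n*(n-1)/2 = 120*119/2 = 7140
SWAP gates: 0 (omitted)
Total = 120 + 7140
= 7260

7260


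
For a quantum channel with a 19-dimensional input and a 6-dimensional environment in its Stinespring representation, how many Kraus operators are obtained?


Tracing out the environment in an orthonormal basis {|i>_E} gives Kraus operators K_i = <i|_E U |0>_E.
Number of Kraus operators = dim(H_env) = d_env
= 6

6


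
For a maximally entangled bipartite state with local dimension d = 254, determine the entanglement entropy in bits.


For a maximally entangled state in d x d:
S = log2(d) = log2(254)
= 7.9887

7.9887


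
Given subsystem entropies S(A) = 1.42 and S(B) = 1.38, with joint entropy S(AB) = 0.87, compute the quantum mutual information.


I(A:B) = S(A) + S(B) - S(AB)
= 1.42 + 1.38 - 0.87
= 1.9300

1.9300


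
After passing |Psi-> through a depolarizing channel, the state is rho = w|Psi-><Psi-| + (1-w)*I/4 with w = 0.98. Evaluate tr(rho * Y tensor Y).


|Psi-> = (|01> - |10>)/sqrt(2)
For the pure Bell state, <Y_A Y_B> = -1 (Bell-state Pauli correlator).
The maximally-mixed part I/4 has tr(I/4 * P tensor P) = 0 for any traceless Pauli P.
So <Y_A Y_B>_rho = w * (-1) + (1 - w) * 0
= 0.98 * (-1)
= -0.9800

-0.9800


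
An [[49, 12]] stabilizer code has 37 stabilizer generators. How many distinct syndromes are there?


Each stabilizer generator gives a binary (+1 or -1) measurement outcome.
With 37 independent generators:
Total syndromes = 2^37
= 137438953472

137438953472


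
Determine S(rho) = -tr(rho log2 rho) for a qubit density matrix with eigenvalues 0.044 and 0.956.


S = -p*log2(p) - (1-p)*log2(1-p)
p = 0.0440, 1-p = 0.9560
= -0.0440 * log2(0.0440) - 0.9560 * log2(0.9560)
= -(-0.1983) - (-0.0621)
= 0.2603

0.2603


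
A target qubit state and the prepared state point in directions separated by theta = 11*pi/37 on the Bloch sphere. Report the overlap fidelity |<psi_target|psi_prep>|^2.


For states separated by angle theta on Bloch sphere:
F = cos^2(theta/2)
theta = 11*pi/37 = 0.9340
theta/2 = 0.4670
cos(theta/2) = 0.8929
F = 0.7973

0.7973


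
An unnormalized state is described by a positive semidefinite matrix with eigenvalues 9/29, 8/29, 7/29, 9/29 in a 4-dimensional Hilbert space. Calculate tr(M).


tr(M) = sum of eigenvalues
= 9/29 + 8/29 + 7/29 + 9/29
= 33/29
= 1.1379

1.1379


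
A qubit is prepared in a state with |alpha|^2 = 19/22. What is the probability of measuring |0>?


|alpha|^2 = 19/22 = 0.8636
|beta|^2 = 1 - 19/22 = 3/22 = 0.1364
P(|0>) = |alpha|^2 = 0.8636

0.8636


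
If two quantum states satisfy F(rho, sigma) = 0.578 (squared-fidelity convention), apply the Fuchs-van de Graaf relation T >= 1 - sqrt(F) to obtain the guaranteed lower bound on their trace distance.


Fuchs-van de Graaf (squared-fidelity convention): 1 - sqrt(F) <= T <= sqrt(1 - F).
Lower bound: T >= 1 - sqrt(F)
sqrt(F) = sqrt(0.578) = 0.7603
T >= 1 - 0.7603
T >= 0.2397

0.2397


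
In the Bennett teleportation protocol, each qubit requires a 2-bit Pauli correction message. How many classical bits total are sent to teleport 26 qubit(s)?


Quantum teleportation requires 2 classical bits per qubit teleported.
26 qubit(s) -> 2 * 26 = 52 classical bits

52


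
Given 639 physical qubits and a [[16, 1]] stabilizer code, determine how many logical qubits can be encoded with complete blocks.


Each code block uses 16 physical qubits for 1 logical qubit(s).
Number of complete blocks = floor(639 / 16) = 39
Logical qubits = 39 * 1
= 39

39


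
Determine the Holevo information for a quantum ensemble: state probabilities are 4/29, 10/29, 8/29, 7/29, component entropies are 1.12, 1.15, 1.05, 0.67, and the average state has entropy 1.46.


chi = S(rho) - sum_i p_i * S(rho_i)
Weighted entropy = 4/29 * 1.12 + 10/29 * 1.15 + 8/29 * 1.05 + 7/29 * 0.67
= 1.0024
chi = 1.46 - 1.0024
= 0.4576

0.4576


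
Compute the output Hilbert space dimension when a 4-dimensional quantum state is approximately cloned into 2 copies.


Output space = H^(tensor 2) where dim(H) = 4
dim = 4^2
= 16

16


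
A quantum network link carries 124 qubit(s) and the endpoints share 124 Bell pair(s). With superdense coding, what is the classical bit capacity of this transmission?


Superdense coding allows 2 classical bits per shared entangled pair.
124 pair(s) -> 2 * 124 = 248 classical bits

248


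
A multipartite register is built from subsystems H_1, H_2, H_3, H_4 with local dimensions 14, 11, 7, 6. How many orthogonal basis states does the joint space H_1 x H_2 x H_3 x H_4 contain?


dim(H_1 x H_2 x H_3 x H_4) = 14 * 11 * 7 * 6
= 154 * 7 * 6
= 1078 * 6
= 6468

6468


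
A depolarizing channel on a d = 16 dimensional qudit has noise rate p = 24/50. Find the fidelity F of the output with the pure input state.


F = (1-p) + p/d
= (1 - 0.4800) + 0.4800/16
= 0.5200 + 0.0300
= 0.5500

0.5500


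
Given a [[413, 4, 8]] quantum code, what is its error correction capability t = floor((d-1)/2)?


Code parameters: [[413, 4, 8]], distance d = 8.
Number of correctable errors = floor((d-1)/2)
= floor((8 - 1)/2)
= floor(7/2)
= 3

3


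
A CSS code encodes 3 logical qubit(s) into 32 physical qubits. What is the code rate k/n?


Code rate R = k/n
= 3/32
= 0.0938

0.0938


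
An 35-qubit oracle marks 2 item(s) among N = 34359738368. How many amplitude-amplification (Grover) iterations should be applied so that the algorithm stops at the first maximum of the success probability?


After j Grover iterations the success probability is P(j) = sin^2((2j+1)*theta), where sin(theta) = sqrt(k/N).
N = 2^35 = 34359738368, k = 2
sin(theta) = sqrt(k/N) = 7.629394531e-06
theta = arcsin(sqrt(k/N)) = 7.629394531e-06 rad
P(j) reaches its first maximum when (2j+1)*theta is as close as possible to pi/2, i.e. j = round(pi/(4*theta) - 1/2).
pi/(4*theta) - 1/2 = 102943.2081
(For comparison, the common estimate pi/4 * sqrt(N/k) = 102943.7081; the exact maximiser is used here.)
Optimal iterations = 102943

102943
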